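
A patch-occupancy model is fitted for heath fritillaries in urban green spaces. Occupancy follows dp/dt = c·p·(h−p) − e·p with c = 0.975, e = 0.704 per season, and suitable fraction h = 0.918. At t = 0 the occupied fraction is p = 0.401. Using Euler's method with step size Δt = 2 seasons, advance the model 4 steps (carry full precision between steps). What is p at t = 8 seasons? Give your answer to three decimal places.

0.204

Update rule: p ← p + [c·p·(h−p) − e·p]·Δt with Δt = 2.
step 1: Δp = -0.16034, p = 0.24066
step 2: Δp = -0.02098, p = 0.21968
step 3: Δp = -0.01016, p = 0.20951
step 4: Δp = -0.00554, p = 0.20397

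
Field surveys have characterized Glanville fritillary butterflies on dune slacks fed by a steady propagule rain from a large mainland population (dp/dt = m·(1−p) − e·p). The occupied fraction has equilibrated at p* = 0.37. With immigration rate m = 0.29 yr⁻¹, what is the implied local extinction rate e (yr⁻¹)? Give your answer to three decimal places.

At equilibrium m(1−p*) = e·p*, so e = m(1−p*)/p*.
e = 0.29 × 0.6300 / 0.37 = 0.4938.

0.494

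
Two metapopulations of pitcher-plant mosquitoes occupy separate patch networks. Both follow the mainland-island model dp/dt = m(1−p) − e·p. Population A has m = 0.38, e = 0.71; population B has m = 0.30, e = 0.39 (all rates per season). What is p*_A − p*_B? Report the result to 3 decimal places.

A: p*_A = m/(m+e) = 0.38/1.0900 = 0.3486.
B: p*_B = 0.30/0.6900 = 0.4348.
p*_A − p*_B = 0.3486 − 0.4348 = -0.0862.

-0.086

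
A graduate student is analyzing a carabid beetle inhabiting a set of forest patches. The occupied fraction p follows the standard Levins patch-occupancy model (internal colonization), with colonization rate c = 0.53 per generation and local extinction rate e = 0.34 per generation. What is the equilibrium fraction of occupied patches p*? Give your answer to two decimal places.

0.36

At equilibrium, colonization balances extinction: c·p*·(1−p*) = e·p*.
So p* = 1 − e/c = 1 − 0.34/0.53 = 1 − 0.6415 = 0.3585.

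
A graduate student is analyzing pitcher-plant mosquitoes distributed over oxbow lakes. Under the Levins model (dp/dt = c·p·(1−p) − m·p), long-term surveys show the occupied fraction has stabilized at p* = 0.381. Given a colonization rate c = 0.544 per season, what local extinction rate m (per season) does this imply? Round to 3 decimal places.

0.337

At equilibrium c(1−p*) = m.
m = 0.544 × (1 − 0.381) = 0.544 × 0.6190 = 0.3367.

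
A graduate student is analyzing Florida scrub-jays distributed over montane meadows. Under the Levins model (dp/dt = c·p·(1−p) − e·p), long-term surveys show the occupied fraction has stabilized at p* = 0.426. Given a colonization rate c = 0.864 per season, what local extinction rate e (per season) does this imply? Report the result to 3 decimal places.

0.496

At equilibrium c(1−p*) = e.
e = 0.864 × (1 − 0.426) = 0.864 × 0.5740 = 0.4959.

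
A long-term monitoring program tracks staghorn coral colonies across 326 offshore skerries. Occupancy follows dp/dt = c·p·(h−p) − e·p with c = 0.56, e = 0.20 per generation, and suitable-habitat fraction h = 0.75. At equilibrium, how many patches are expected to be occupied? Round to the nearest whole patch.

p* = h − e/c = 0.75 − 0.3571 = 0.3929.
Expected occupied patches = N × p* = 326 × 0.3929 = 128.07 ≈ 128.

128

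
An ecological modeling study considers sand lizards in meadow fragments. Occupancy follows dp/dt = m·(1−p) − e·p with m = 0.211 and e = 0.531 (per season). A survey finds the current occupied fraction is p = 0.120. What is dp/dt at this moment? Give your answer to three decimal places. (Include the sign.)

Colonization term: m·(1−p) = 0.211×0.8800 = 0.18568.
Extinction term: e·p = 0.06372.
dp/dt = 0.18568 − 0.06372 = 0.12196.

0.122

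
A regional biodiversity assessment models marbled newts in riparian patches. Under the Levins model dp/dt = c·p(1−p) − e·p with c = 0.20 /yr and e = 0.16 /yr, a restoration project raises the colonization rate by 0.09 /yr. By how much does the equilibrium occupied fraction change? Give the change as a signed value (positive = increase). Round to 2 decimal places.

0.25

Before: p* = 1 − 0.16/0.20 = 0.2000.
After the change, c = 0.29, e = 0.16, so p* = 1 − 0.16/0.29 = 0.4483.
Δp* = 0.4483 − 0.2000 = +0.2483.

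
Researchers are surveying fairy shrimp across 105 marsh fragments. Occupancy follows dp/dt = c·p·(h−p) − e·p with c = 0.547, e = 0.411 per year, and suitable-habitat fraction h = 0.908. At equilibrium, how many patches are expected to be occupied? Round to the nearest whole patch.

p* = h − e/c = 0.908 − 0.7514 = 0.1566.
Expected occupied patches = N × p* = 105 × 0.1566 = 16.45 ≈ 16.

16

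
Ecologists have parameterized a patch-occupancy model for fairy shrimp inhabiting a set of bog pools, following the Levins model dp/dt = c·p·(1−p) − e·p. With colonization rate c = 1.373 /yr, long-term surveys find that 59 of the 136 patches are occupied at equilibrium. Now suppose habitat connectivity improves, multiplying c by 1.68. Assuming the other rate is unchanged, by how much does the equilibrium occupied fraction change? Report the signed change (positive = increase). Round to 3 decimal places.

Observed p* = 59/136 = 0.43382.
Balance c(1−p*) = e gives e = 1.373×(1 − 0.43382) = 0.77737.
New p* = 1 − e/c = 1 − 0.77737/2.30664 = 0.66299.
Δp* = 0.66299 − 0.43382 = +0.22917.

0.229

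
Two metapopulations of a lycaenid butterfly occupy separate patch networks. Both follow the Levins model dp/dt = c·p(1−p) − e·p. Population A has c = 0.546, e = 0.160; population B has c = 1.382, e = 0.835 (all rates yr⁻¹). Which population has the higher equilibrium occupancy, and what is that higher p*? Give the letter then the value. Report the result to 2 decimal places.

A, 0.71

A: p*_A = 1 − 0.160/0.546 = 0.7070.
B: p*_B = 1 − 0.835/1.382 = 0.3958.
A is higher at 0.7070.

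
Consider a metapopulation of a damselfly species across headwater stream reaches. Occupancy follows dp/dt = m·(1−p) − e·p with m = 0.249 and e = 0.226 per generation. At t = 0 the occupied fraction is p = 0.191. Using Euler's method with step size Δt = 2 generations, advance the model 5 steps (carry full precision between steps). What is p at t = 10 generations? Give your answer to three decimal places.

0.524

Update rule: p ← p + [m·(1−p) − e·p]·Δt with Δt = 2.
  1  |  dp/dt·Δt = +0.316550  |  p_1 = 0.507550
  2  |  dp/dt·Δt = +0.015828  |  p_2 = 0.523377
  3  |  dp/dt·Δt = +0.000791  |  p_3 = 0.524169
  4  |  dp/dt·Δt = +0.000040  |  p_4 = 0.524208
  5  |  dp/dt·Δt = +0.000002  |  p_5 = 0.524210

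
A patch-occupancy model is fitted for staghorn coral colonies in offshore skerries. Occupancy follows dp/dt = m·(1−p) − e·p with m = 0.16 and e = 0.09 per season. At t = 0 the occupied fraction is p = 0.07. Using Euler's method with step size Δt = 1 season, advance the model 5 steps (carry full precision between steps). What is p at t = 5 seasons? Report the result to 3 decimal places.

Update rule: p ← p + [m·(1−p) − e·p]·Δt with Δt = 1.
  1  |  dp/dt·Δt = +0.142500  |  p_1 = 0.212500
  2  |  dp/dt·Δt = +0.106875  |  p_2 = 0.319375
  3  |  dp/dt·Δt = +0.080156  |  p_3 = 0.399531
  4  |  dp/dt·Δt = +0.060117  |  p_4 = 0.459648
  5  |  dp/dt·Δt = +0.045088  |  p_5 = 0.504736

0.505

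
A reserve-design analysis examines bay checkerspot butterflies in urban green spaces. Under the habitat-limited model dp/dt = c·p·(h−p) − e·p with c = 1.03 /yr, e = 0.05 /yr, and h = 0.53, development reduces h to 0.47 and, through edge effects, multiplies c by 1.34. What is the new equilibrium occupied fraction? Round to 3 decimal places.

0.434

Before: p* = h − e/c = 0.53 − 0.05/1.03 = 0.53 − 0.0485 = 0.4815.
After: c = 1.3802, e = 0.05, h = 0.47; p* = 0.47 − 0.05/1.3802 = 0.4338.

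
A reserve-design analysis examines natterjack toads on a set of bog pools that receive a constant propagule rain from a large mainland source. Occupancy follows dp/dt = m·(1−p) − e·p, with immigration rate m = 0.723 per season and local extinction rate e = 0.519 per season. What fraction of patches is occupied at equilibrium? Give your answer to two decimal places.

At equilibrium the propagule rain into empty patches balances local extinction: m(1−p*) = e·p*.
p* = m/(m+e) = 0.723/(0.723+0.519) = 0.723/1.2420 = 0.5821.

0.58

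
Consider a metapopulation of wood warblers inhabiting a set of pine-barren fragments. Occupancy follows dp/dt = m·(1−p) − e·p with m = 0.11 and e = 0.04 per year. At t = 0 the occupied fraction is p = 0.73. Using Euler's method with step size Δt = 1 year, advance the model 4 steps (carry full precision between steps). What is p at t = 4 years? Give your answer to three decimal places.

Update rule: p ← p + [m·(1−p) − e·p]·Δt with Δt = 1.
t = 1: p = 0.73000 + (+0.00050) = 0.73050
t = 2: p = 0.73050 + (+0.00043) = 0.73092
t = 3: p = 0.73092 + (+0.00036) = 0.73129
t = 4: p = 0.73129 + (+0.00031) = 0.73159

0.732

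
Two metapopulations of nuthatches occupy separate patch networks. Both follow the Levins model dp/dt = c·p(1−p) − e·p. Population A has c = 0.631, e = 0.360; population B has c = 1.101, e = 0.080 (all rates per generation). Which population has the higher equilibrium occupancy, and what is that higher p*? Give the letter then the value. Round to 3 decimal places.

B, 0.927

A: p*_A = 1 − 0.360/0.631 = 0.4295.
B: p*_B = 1 − 0.080/1.101 = 0.9273.
B is higher at 0.9273.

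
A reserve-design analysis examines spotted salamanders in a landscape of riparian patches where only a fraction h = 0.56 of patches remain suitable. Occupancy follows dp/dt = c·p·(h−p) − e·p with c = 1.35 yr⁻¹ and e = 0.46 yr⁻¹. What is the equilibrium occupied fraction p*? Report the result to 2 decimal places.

Setting dp/dt = 0 and dividing by p* gives c·(h−p*) = e.
So p* = h − e/c = 0.56 − 0.46/1.35 = 0.56 − 0.3407 = 0.2193.

0.22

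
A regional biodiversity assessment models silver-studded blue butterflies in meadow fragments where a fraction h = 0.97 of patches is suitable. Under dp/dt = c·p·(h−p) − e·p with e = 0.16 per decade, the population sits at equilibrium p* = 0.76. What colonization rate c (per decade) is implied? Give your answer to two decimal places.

0.76

At equilibrium c(h−p*) = e, so c = e/(h−p*).
c = 0.16/(0.97 − 0.76) = 0.16/0.2100 = 0.7619.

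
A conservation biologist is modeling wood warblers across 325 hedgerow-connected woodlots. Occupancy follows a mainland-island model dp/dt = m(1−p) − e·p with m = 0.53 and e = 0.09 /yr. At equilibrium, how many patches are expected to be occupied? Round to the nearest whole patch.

278

p* = m/(m+e) = 0.53/0.6200 = 0.8548.
Expected occupied patches = N × p* = 325 × 0.8548 = 277.82 ≈ 278.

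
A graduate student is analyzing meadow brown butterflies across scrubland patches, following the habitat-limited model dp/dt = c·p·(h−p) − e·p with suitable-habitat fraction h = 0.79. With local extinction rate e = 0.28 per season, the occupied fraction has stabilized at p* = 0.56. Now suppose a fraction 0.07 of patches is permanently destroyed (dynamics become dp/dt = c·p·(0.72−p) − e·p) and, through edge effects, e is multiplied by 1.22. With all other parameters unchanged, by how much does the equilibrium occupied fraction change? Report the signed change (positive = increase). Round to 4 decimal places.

Balance c(h−p*) = e gives c = e/(0.79 − 0.56000) = 0.28/0.23000 = 1.21739.
New p* = 0.72 − e/c = 0.72 − 0.34160/1.21739 = 0.43940.
Δp* = 0.43940 − 0.56000 = -0.12060.

-0.1206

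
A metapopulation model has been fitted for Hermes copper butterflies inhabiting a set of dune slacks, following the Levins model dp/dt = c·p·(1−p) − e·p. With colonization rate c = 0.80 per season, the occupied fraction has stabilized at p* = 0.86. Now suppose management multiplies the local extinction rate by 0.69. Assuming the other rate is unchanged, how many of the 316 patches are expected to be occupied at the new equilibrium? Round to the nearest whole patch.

Balance c(1−p*) = e gives e = 0.80×(1 − 0.86000) = 0.11200.
New p* = 1 − e/c = 1 − 0.07728/0.80000 = 0.90340.
Expected occupied = 316 × 0.90340 = 285.47 ≈ 285.

285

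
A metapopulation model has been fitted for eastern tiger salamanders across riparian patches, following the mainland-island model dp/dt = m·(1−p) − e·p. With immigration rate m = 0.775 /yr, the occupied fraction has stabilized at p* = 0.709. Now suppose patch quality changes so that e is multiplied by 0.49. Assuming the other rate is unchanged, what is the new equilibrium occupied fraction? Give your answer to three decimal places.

0.833

Balance m(1−p*) = e·p* gives e = m(1−p*)/p* = 0.775×0.29100/0.70900 = 0.31809.
New p* = m/(m+e) = 0.77500/(0.77500+0.15586) = 0.83256.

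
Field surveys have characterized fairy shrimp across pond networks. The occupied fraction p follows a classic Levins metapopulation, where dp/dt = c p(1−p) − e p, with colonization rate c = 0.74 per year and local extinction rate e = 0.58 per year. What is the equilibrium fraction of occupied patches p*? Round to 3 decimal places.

Setting dp/dt = 0 and dividing through by p* gives c·(1−p*) = e.
So p* = 1 − e/c = 1 − 0.58/0.74 = 1 − 0.7838 = 0.2162.

0.216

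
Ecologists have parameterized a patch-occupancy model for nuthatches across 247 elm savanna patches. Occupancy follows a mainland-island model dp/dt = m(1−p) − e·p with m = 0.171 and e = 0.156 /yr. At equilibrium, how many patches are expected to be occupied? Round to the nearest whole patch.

p* = m/(m+e) = 0.171/0.3270 = 0.5229.
Expected occupied patches = N × p* = 247 × 0.5229 = 129.17 ≈ 129.

129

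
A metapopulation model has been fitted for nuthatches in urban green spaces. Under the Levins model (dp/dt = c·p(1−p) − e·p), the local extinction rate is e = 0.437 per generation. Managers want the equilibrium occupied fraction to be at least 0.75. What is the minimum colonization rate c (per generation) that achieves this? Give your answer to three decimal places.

1.748

p* = 1 − e/c ≥ 0.75 requires e/c ≤ 0.2500, i.e. c ≥ e/0.2500.
c_min = 0.437/0.2500 = 1.7480.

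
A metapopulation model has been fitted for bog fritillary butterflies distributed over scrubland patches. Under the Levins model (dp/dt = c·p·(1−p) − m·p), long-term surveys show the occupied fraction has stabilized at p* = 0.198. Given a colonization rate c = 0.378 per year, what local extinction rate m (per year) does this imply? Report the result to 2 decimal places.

At equilibrium c(1−p*) = m.
m = 0.378 × (1 − 0.198) = 0.378 × 0.8020 = 0.3032.

0.30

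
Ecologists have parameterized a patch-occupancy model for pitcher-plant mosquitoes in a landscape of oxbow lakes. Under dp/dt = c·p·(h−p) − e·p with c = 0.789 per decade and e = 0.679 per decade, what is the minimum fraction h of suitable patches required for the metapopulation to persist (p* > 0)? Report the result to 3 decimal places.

0.861

p* = h − e/c is positive only when h > e/c.
h_min = e/c = 0.679/0.789 = 0.8606.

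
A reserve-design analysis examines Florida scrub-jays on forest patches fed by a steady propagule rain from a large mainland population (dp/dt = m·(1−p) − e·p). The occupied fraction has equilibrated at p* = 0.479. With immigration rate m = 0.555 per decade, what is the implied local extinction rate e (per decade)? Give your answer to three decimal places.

0.604

At equilibrium m(1−p*) = e·p*, so e = m(1−p*)/p*.
e = 0.555 × 0.5210 / 0.479 = 0.6037.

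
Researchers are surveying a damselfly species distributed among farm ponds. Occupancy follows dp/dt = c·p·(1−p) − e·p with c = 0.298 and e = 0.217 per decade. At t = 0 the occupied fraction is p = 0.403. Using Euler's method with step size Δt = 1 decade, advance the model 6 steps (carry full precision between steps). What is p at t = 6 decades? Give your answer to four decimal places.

0.3368

Update rule: p ← p + [c·p·(1−p) − e·p]·Δt with Δt = 1.
  1  |  dp/dt·Δt = -0.015755  |  p_1 = 0.387245
  2  |  dp/dt·Δt = -0.013321  |  p_2 = 0.373924
  3  |  dp/dt·Δt = -0.011378  |  p_3 = 0.362546
  4  |  dp/dt·Δt = -0.009803  |  p_4 = 0.352743
  5  |  dp/dt·Δt = -0.008507  |  p_5 = 0.344236
  6  |  dp/dt·Δt = -0.007429  |  p_6 = 0.336807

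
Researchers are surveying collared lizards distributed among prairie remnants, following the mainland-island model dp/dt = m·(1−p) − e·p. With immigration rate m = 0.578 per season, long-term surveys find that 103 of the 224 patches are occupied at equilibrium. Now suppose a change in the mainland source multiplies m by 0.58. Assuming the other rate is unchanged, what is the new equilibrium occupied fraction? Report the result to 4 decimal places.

0.3305

Observed p* = 103/224 = 0.45982.
Balance m(1−p*) = e·p* gives e = m(1−p*)/p* = 0.578×0.54018/0.45982 = 0.67901.
New p* = m/(m+e) = 0.33524/(0.33524+0.67901) = 0.33053.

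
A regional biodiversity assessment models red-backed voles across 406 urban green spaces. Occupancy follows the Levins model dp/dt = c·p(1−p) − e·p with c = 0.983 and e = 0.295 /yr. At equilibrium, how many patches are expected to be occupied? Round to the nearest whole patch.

284

p* = 1 − e/c = 1 − 0.295/0.983 = 0.6999.
Expected occupied patches = N × p* = 406 × 0.6999 = 284.16 ≈ 284.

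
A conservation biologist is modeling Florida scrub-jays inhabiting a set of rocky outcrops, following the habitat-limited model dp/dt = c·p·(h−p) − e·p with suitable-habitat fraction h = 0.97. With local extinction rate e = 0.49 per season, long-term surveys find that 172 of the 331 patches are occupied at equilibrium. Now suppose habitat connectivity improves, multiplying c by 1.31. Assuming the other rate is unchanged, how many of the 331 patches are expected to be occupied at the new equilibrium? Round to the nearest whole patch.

207

Observed p* = 172/331 = 0.51964.
Balance c(h−p*) = e gives c = e/(0.97 − 0.51964) = 0.49/0.45036 = 1.08802.
New p* = 0.97 − e/c = 0.97 − 0.49000/1.42531 = 0.62622.
Expected occupied = 331 × 0.62622 = 207.28 ≈ 207.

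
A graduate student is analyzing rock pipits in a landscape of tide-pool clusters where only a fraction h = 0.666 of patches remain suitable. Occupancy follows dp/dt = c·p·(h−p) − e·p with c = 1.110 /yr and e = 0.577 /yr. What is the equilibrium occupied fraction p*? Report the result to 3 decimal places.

0.146

Setting dp/dt = 0 and dividing by p* gives c·(h−p*) = e.
So p* = h − e/c = 0.666 − 0.577/1.110 = 0.666 − 0.5198 = 0.1462.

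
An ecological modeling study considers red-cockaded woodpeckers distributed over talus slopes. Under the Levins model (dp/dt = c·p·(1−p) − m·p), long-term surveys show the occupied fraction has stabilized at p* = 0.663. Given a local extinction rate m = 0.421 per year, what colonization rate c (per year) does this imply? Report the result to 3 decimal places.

At equilibrium c(1−p*) = m, so c = m/(1−p*).
c = 0.421/(1 − 0.663) = 0.421/0.3370 = 1.2493.

1.249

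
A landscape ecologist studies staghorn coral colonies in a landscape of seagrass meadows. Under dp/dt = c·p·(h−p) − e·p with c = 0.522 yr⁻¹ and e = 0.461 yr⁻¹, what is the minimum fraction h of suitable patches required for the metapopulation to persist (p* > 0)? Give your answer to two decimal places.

0.88

p* = h − e/c is positive only when h > e/c.
h_min = e/c = 0.461/0.522 = 0.8831.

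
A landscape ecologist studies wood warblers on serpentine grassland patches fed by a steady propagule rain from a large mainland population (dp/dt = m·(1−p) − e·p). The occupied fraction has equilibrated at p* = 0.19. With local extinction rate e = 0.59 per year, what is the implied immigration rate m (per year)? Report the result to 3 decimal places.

0.138

At equilibrium m(1−p*) = e·p*, so m = e·p*/(1−p*).
m = 0.59 × 0.19 / 0.8100 = 0.1121/0.8100 = 0.1384.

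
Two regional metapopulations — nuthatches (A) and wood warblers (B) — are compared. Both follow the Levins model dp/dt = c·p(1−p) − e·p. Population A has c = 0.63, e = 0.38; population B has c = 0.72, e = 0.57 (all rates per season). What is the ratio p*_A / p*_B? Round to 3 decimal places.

1.905

A: p*_A = 1 − 0.38/0.63 = 0.3968.
B: p*_B = 1 − 0.57/0.72 = 0.2083.
p*_A / p*_B = 0.3968/0.2083 = 1.9048.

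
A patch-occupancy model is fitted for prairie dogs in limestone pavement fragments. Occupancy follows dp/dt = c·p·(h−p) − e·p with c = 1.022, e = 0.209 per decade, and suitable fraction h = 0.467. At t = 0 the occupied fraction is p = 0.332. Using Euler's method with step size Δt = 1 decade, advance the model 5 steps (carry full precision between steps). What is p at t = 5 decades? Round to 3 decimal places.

0.274

Update rule: p ← p + [c·p·(h−p) − e·p]·Δt with Δt = 1.
t = 1: p = 0.33200 + (-0.02358) = 0.30842
t = 2: p = 0.30842 + (-0.01447) = 0.29394
t = 3: p = 0.29394 + (-0.00945) = 0.28450
t = 4: p = 0.28450 + (-0.00640) = 0.27810
t = 5: p = 0.27810 + (-0.00443) = 0.27367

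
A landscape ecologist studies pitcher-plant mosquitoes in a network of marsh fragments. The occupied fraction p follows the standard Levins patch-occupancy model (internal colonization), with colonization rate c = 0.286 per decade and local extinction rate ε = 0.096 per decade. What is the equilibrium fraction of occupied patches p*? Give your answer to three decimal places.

At equilibrium, colonization balances extinction: c·p*·(1−p*) = ε·p*.
So p* = 1 − ε/c = 1 − 0.096/0.286 = 1 − 0.3357 = 0.6643.

0.664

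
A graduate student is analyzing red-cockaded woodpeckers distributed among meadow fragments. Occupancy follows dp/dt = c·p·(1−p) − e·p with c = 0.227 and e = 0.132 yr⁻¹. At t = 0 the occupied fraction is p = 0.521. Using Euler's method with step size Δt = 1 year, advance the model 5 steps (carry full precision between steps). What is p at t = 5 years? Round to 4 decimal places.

Update rule: p ← p + [c·p·(1−p) − e·p]·Δt with Δt = 1.
  1  |  dp/dt·Δt = -0.012122  |  p_1 = 0.508878
  2  |  dp/dt·Δt = -0.010440  |  p_2 = 0.498438
  3  |  dp/dt·Δt = -0.009044  |  p_3 = 0.489394
  4  |  dp/dt·Δt = -0.007876  |  p_4 = 0.481518
  5  |  dp/dt·Δt = -0.006888  |  p_5 = 0.474630

0.4746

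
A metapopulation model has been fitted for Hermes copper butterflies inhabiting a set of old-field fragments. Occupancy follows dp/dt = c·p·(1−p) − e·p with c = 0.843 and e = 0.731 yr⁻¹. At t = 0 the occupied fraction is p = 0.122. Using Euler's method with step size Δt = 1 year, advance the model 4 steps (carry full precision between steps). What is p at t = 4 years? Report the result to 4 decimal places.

Update rule: p ← p + [c·p·(1−p) − e·p]·Δt with Δt = 1.
p: 0.12200 → 0.12312  (Δp = +0.00112)
p: 0.12312 → 0.12413  (Δp = +0.00101)
p: 0.12413 → 0.12504  (Δp = +0.00091)
p: 0.12504 → 0.12587  (Δp = +0.00082)

0.1259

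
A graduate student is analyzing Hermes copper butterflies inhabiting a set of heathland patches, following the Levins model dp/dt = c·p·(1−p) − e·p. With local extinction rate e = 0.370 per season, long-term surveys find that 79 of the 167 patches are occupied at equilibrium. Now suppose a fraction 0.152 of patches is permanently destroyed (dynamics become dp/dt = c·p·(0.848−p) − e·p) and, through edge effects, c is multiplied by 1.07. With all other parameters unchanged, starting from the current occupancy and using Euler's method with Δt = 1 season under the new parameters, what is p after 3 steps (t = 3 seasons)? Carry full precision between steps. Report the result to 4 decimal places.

Observed p* = 79/167 = 0.47305.
Balance c(1−p*) = e gives c = e/(1 − 0.47305) = 0.370/0.52695 = 0.70216.
Starting from p₀ = 0.47305; update p ← p + (dp/dt)·Δt with the new parameters.
t = 1: p = 0.47305 + (-0.04177) = 0.43128
t = 2: p = 0.43128 + (-0.02455) = 0.40674
t = 3: p = 0.40674 + (-0.01565) = 0.39109

0.3911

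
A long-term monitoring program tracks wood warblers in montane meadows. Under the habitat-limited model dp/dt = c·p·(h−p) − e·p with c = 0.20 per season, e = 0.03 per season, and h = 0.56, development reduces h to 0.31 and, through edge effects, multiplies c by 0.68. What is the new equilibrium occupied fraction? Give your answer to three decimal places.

0.089

Before: p* = h − e/c = 0.56 − 0.03/0.20 = 0.56 − 0.1500 = 0.4100.
After: c = 0.136, e = 0.03, h = 0.31; p* = 0.31 − 0.03/0.136 = 0.0894.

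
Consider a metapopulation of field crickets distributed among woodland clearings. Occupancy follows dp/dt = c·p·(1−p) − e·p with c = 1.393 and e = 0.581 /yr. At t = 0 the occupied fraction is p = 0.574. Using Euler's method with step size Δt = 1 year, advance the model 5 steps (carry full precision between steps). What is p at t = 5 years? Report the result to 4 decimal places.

0.5829

Update rule: p ← p + [c·p·(1−p) − e·p]·Δt with Δt = 1.
p: 0.57400 → 0.58113  (Δp = +0.00713)
p: 0.58113 → 0.58257  (Δp = +0.00145)
p: 0.58257 → 0.58285  (Δp = +0.00028)
p: 0.58285 → 0.58290  (Δp = +0.00005)
p: 0.58290 → 0.58291  (Δp = +0.00001)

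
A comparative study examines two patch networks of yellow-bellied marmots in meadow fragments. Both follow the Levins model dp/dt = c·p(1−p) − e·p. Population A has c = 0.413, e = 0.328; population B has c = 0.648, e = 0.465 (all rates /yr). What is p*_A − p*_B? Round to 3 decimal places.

A: p*_A = 1 − 0.328/0.413 = 0.2058.
B: p*_B = 1 − 0.465/0.648 = 0.2824.
p*_A − p*_B = 0.2058 − 0.2824 = -0.0766.

-0.077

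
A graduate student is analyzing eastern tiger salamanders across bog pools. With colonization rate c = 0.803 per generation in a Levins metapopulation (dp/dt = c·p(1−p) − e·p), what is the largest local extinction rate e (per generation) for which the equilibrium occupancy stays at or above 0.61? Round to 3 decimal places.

0.313

1 − e/c ≥ 0.61 ⇒ e ≤ c(1 − 0.61) = 0.803 × 0.3900.
e_max = 0.3132.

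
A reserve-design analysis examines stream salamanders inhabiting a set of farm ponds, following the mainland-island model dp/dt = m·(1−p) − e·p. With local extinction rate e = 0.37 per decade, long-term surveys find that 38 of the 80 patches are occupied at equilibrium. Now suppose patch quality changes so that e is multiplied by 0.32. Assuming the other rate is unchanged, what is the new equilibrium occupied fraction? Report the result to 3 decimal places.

0.739

Observed p* = 38/80 = 0.47500.
Balance m(1−p*) = e·p* gives m = e·p*/(1−p*) = 0.37×0.47500/0.52500 = 0.33476.
New p* = m/(m+e) = 0.33476/(0.33476+0.11840) = 0.73872.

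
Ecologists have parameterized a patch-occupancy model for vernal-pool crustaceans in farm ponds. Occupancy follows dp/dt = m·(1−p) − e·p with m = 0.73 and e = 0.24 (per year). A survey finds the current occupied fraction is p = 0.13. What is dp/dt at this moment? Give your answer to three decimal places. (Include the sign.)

Colonization term: m·(1−p) = 0.73×0.8700 = 0.63510.
Extinction term: e·p = 0.03120.
dp/dt = 0.63510 − 0.03120 = 0.60390.

0.604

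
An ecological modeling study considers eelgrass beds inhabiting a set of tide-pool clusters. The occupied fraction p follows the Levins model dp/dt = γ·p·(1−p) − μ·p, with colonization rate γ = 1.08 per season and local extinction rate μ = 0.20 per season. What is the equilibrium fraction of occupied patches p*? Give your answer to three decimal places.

Setting dp/dt = 0 and dividing through by p* gives γ·(1−p*) = μ.
So p* = 1 − μ/γ = 1 − 0.20/1.08 = 1 − 0.1852 = 0.8148.

0.815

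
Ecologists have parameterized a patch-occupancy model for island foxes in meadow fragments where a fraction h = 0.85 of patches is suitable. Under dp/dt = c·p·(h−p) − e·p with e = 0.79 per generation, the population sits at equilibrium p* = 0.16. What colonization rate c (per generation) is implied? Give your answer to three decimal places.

1.145

At equilibrium c(h−p*) = e, so c = e/(h−p*).
c = 0.79/(0.85 − 0.16) = 0.79/0.6900 = 1.1449.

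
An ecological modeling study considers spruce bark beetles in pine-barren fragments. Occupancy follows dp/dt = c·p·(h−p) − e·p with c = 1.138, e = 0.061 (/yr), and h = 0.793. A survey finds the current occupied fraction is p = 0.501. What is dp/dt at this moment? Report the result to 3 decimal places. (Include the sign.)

Colonization term: c·p·(h−p) = 1.138×0.501×0.2920 = 0.16648.
Extinction term: e·p = 0.03056.
dp/dt = 0.16648 − 0.03056 = 0.13592.

0.136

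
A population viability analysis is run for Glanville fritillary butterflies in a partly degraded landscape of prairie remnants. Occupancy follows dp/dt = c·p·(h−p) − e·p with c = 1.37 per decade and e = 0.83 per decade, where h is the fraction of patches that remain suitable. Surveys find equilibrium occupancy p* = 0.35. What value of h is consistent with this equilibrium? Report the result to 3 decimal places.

At equilibrium c(h−p*) = e, so h = p* + e/c.
h = 0.35 + 0.83/1.37 = 0.35 + 0.6058 = 0.9558.

0.956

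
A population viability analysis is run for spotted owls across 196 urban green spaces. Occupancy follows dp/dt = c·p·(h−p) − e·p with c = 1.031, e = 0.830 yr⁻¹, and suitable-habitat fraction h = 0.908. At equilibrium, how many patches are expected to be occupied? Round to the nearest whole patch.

p* = h − e/c = 0.908 − 0.8050 = 0.1030.
Expected occupied patches = N × p* = 196 × 0.1030 = 20.18 ≈ 20.

20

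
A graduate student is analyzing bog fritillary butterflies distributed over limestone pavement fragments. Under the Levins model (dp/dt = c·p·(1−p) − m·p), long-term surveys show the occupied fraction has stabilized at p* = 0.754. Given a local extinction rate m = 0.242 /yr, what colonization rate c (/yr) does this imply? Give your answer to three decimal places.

At equilibrium c(1−p*) = m, so c = m/(1−p*).
c = 0.242/(1 − 0.754) = 0.242/0.2460 = 0.9837.

0.984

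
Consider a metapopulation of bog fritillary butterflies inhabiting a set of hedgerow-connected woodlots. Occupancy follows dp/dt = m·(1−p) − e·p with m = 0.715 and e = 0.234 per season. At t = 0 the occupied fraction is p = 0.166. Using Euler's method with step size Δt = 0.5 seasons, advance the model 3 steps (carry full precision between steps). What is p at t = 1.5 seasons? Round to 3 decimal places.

Update rule: p ← p + [m·(1−p) − e·p]·Δt with Δt = 0.5.
t = 0.5: p = 0.16600 + (+0.27873) = 0.44473
t = 1: p = 0.44473 + (+0.14647) = 0.59121
t = 1.5: p = 0.59121 + (+0.07697) = 0.66818

0.668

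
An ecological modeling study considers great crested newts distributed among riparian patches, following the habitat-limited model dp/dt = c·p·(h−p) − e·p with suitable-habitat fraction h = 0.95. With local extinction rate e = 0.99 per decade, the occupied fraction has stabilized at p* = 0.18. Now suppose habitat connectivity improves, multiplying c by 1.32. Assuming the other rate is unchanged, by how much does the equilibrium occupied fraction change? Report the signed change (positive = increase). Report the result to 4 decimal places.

0.1867

Balance c(h−p*) = e gives c = e/(0.95 − 0.18000) = 0.99/0.77000 = 1.28571.
New p* = 0.95 − e/c = 0.95 − 0.99000/1.69714 = 0.36667.
Δp* = 0.36667 − 0.18000 = +0.18667.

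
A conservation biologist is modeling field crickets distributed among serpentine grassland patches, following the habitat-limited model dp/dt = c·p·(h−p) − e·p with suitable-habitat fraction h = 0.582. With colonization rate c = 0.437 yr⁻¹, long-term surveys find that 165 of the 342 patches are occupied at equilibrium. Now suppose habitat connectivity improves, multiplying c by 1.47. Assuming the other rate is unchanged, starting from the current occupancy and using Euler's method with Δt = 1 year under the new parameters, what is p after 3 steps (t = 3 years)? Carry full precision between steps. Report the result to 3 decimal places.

Observed p* = 165/342 = 0.48246.
Balance c(h−p*) = e gives e = 0.437×(0.582 − 0.48246) = 0.04350.
Starting from p₀ = 0.48246; update p ← p + (dp/dt)·Δt with the new parameters.
  1  |  dp/dt·Δt = +0.009864  |  p_1 = 0.492320
  2  |  dp/dt·Δt = +0.006946  |  p_2 = 0.499266
  3  |  dp/dt·Δt = +0.004816  |  p_3 = 0.504082

0.504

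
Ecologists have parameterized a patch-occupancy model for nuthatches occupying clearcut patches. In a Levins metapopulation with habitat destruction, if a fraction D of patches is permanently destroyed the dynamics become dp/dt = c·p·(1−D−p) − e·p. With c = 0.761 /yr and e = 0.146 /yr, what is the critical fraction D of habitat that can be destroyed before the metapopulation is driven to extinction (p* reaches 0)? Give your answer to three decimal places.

The nontrivial equilibrium is p* = (1−D) − e/c; extinction occurs when this hits zero.
So D_crit = 1 − e/c = 1 − 0.146/0.761 = 1 − 0.1919 = 0.8081.
Note this equals the original equilibrium occupancy — the Levins extinction-debt result.

0.808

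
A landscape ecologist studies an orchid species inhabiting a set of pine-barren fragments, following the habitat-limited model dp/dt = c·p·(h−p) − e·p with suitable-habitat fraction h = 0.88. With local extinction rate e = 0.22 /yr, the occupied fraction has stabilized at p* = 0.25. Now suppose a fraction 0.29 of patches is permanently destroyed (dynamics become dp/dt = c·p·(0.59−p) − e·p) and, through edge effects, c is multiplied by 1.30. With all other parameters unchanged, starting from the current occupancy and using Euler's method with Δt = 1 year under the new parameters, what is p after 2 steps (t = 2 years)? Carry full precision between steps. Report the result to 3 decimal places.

0.220

Balance c(h−p*) = e gives c = e/(0.88 − 0.25000) = 0.22/0.63000 = 0.34921.
Starting from p₀ = 0.25000; update p ← p + (dp/dt)·Δt with the new parameters.
p: 0.25000 → 0.23359  (Δp = -0.01641)
p: 0.23359 → 0.21999  (Δp = -0.01359)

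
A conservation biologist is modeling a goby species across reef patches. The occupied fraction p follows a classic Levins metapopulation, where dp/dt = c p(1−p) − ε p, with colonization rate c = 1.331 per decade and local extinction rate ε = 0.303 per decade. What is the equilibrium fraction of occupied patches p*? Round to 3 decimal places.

At equilibrium, colonization balances extinction: c·p*·(1−p*) = ε·p*.
So p* = 1 − ε/c = 1 − 0.303/1.331 = 1 − 0.2276 = 0.7724.

0.772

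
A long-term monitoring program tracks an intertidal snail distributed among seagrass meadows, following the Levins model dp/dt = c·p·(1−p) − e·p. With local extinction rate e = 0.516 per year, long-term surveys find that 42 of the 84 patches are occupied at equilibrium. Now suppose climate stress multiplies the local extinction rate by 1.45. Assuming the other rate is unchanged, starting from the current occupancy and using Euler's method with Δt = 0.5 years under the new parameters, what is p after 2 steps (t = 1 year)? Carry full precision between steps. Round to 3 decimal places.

Observed p* = 42/84 = 0.50000.
Balance c(1−p*) = e gives c = e/(1 − 0.50000) = 0.516/0.50000 = 1.03200.
Starting from p₀ = 0.50000; update p ← p + (dp/dt)·Δt with the new parameters.
step 1: Δp = -0.05805, p = 0.44195
step 2: Δp = -0.03807, p = 0.40388

0.404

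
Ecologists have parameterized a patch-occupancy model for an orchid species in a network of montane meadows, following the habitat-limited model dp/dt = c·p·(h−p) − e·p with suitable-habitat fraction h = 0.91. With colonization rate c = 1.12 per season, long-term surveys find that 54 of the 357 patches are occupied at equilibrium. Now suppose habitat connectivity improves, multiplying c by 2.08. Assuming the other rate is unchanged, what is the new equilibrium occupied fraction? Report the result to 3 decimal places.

0.545

Observed p* = 54/357 = 0.15126.
Balance c(h−p*) = e gives e = 1.12×(0.91 − 0.15126) = 0.84979.
New p* = 0.91 − e/c = 0.91 − 0.84979/2.32960 = 0.54522.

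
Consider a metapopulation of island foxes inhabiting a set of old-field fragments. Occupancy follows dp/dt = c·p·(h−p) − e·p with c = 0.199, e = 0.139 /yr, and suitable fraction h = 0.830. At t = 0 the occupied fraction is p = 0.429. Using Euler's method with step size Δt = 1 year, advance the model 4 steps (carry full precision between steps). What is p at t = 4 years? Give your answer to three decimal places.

Update rule: p ← p + [c·p·(h−p) − e·p]·Δt with Δt = 1.
p: 0.42900 → 0.40360  (Δp = -0.02540)
p: 0.40360 → 0.38175  (Δp = -0.02185)
p: 0.38175 → 0.36274  (Δp = -0.01901)
p: 0.36274 → 0.34605  (Δp = -0.01669)

0.346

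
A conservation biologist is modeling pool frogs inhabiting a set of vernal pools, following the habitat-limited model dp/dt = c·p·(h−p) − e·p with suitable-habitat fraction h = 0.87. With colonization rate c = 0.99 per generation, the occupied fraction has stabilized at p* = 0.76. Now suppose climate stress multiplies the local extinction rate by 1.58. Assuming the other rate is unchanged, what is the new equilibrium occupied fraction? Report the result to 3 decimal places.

0.696

Balance c(h−p*) = e gives e = 0.99×(0.87 − 0.76000) = 0.10890.
New p* = 0.87 − e/c = 0.87 − 0.17206/0.99000 = 0.69620.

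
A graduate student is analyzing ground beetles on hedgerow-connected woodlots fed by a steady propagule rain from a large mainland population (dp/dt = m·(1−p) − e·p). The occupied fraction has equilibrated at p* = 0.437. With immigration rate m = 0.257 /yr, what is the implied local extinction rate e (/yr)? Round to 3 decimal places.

0.331

At equilibrium m(1−p*) = e·p*, so e = m(1−p*)/p*.
e = 0.257 × 0.5630 / 0.437 = 0.3311.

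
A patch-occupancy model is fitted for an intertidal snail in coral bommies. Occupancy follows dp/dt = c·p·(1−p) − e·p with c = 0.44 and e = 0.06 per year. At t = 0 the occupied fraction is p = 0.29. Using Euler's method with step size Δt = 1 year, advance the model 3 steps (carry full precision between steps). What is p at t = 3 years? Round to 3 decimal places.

0.525

Update rule: p ← p + [c·p·(1−p) − e·p]·Δt with Δt = 1.
  1  |  dp/dt·Δt = +0.073196  |  p_1 = 0.363196
  2  |  dp/dt·Δt = +0.079973  |  p_2 = 0.443169
  3  |  dp/dt·Δt = +0.081989  |  p_3 = 0.525158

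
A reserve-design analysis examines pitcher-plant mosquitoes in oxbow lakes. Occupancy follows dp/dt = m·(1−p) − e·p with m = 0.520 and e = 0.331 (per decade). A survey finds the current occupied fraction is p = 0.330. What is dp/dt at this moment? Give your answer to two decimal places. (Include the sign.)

0.24

Colonization term: m·(1−p) = 0.520×0.6700 = 0.34840.
Extinction term: e·p = 0.10923.
dp/dt = 0.34840 − 0.10923 = 0.23917.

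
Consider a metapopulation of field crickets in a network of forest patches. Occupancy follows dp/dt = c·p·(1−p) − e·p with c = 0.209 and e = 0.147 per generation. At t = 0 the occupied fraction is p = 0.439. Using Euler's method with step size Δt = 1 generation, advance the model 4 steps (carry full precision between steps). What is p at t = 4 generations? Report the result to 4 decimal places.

Update rule: p ← p + [c·p·(1−p) − e·p]·Δt with Δt = 1.
step 1: Δp = -0.01306, p = 0.42594
step 2: Δp = -0.01151, p = 0.41443
step 3: Δp = -0.01020, p = 0.40423
step 4: Δp = -0.00909, p = 0.39514

0.3951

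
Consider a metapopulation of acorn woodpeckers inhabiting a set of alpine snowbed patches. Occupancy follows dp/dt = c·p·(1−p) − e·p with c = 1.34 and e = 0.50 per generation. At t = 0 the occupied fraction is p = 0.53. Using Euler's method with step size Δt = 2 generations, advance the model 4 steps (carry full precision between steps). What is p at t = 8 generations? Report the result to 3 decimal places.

Update rule: p ← p + [c·p·(1−p) − e·p]·Δt with Δt = 2.
  1  |  dp/dt·Δt = +0.137588  |  p_1 = 0.667588
  2  |  dp/dt·Δt = -0.072858  |  p_2 = 0.594730
  3  |  dp/dt·Δt = +0.051220  |  p_3 = 0.645950
  4  |  dp/dt·Δt = -0.033038  |  p_4 = 0.612912

0.613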